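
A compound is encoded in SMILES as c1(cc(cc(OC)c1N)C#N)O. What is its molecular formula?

Heavy atoms from the SMILES: 8 C, 2 N, 2 O.
Implicit hydrogens by atom environment:
  4 × C (aromatic): no H
  2 × C (aromatic): 1 H each → 2
  1 × C: 3 H
  1 × C: no H
  1 × N: 2 H
  1 × N: no H
  1 × O: 1 H
  1 × O: no H
  Total hydrogens = 8.
Molecular formula: C8H8N2O2

C8H8N2O2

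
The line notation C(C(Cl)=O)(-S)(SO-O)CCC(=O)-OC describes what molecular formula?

C6H9ClO5S2

Heavy atoms from the SMILES: 6 C, 1 Cl, 5 O, 2 S.
Implicit hydrogens by atom environment:
  4 × O: no H
  3 × C: no H
  2 × C: 2 H each → 4
  1 × C: 3 H
  1 × Cl: no H
  1 × O: 1 H
  1 × S: 1 H
  1 × S: no H
  Total hydrogens = 9.
Molecular formula: C6H9ClO5S2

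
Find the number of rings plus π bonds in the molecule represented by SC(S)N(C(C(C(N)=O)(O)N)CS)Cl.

Molecular formula from the SMILES: C5H12ClN3O2S3.
DoU = (2C + 2 + N − H − X)/2 = (2·5 + 2 + 3 − 12 − 1)/2 = 2/2 = 1.
(Structurally: 0 ring(s) + 1 π bond(s) = 1.)

1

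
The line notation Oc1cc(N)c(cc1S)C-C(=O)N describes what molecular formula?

C8H10N2O2S

Heavy atoms from the SMILES: 8 C, 2 N, 2 O, 1 S.
Implicit hydrogens by atom environment:
  4 × C (aromatic): no H
  2 × C (aromatic): 1 H each → 2
  2 × N: 2 H each → 4
  1 × C: 2 H
  1 × C: no H
  1 × O: 1 H
  1 × O: no H
  1 × S: 1 H
  Total hydrogens = 10.
Molecular formula: C8H10N2O2S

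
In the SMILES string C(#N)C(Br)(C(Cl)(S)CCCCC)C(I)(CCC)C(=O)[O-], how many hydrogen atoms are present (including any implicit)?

19

Hydrogens are implicit in SMILES; fill each atom to its normal valence:
  6 × C: 2 H each → 12
  5 × C: no H
  2 × C: 3 H each → 6
  1 × Br: no H
  1 × Cl: no H
  1 × I: no H
  1 × N: no H
  1 × O: no H
  1 × O (charge -1): no H
  1 × S: 1 H
  Total hydrogens = 19.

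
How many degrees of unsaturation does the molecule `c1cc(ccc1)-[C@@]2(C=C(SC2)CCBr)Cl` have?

Molecular formula from the SMILES: C12H12BrClS.
DoU = (2C + 2 + N − H − X)/2 = (2·12 + 2 + 0 − 12 − 2)/2 = 12/2 = 6.
(Structurally: 2 ring(s) + 4 π bond(s) = 6.)

6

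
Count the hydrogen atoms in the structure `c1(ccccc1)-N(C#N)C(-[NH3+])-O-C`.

Hydrogens are implicit in SMILES; fill each atom to its normal valence:
  5 × C (aromatic): 1 H each → 5
  2 × N: no H
  1 × C: 3 H
  1 × C: 1 H
  1 × C (aromatic): no H
  1 × C: no H
  1 × N (charge +1): 3 H
  1 × O: no H
  Total hydrogens = 12.

12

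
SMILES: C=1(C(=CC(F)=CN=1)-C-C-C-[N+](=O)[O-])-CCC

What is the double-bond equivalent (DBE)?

Molecular formula from the SMILES: C11H15FN2O2.
DoU = (2C + 2 + N − H − X)/2 = (2·11 + 2 + 2 − 15 − 1)/2 = 10/2 = 5.
(Structurally: 1 ring(s) + 4 π bond(s) = 5.)

5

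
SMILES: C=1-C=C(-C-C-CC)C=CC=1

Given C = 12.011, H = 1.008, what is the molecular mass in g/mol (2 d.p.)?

Molecular formula: C10H14.
M = 10×12.011 + 14×1.008 = 134.22 g/mol.

134.22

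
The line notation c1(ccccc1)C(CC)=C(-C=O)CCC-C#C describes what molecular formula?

C16H18O

Heavy atoms from the SMILES: 16 C, 1 O.
Implicit hydrogens by atom environment:
  5 × C (aromatic): 1 H each → 5
  4 × C: 2 H each → 8
  3 × C: no H
  2 × C: 1 H each → 2
  1 × C: 3 H
  1 × C (aromatic): no H
  1 × O: no H
  Total hydrogens = 18.
Molecular formula: C16H18O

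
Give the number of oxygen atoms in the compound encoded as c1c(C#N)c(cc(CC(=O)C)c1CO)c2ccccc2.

The symbol for oxygen appears 2 times in the SMILES.

2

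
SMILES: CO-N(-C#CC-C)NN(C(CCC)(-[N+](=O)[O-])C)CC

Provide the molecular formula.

Heavy atoms from the SMILES: 12 C, 4 N, 3 O.
Implicit hydrogens by atom environment:
  5 × C: 3 H each → 15
  4 × C: 2 H each → 8
  3 × C: no H
  2 × N: no H
  2 × O: no H
  1 × N: 1 H
  1 × N (charge +1): no H
  1 × O (charge -1): no H
  Total hydrogens = 24.
Molecular formula: C12H24N4O3

C12H24N4O3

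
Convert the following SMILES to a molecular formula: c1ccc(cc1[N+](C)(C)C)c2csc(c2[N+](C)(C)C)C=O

[C17H24N2OS]2+

Heavy atoms from the SMILES: 17 C, 2 N, 1 O, 1 S.
Implicit hydrogens by atom environment:
  6 × C: 3 H each → 18
  5 × C (aromatic): 1 H each → 5
  5 × C (aromatic): no H
  2 × N (charge +1): no H
  1 × C: 1 H
  1 × O: no H
  1 × S (aromatic): no H
  Total hydrogens = 24.
Net charge +2.
Molecular formula: [C17H24N2OS]2+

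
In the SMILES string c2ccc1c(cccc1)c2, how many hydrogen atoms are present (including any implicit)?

Hydrogens are implicit in SMILES; fill each atom to its normal valence:
  8 × C (aromatic): 1 H each → 8
  2 × C (aromatic): no H
  Total hydrogens = 8.

8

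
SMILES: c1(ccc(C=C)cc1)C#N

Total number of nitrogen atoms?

1

The symbol for nitrogen appears 1 time in the SMILES.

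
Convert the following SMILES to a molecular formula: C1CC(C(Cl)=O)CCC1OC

Heavy atoms from the SMILES: 8 C, 1 Cl, 2 O.
Implicit hydrogens by atom environment:
  4 × C: 2 H each → 8
  2 × C: 1 H each → 2
  2 × O: no H
  1 × C: 3 H
  1 × C: no H
  1 × Cl: no H
  Total hydrogens = 13.
Molecular formula: C8H13ClO2

C8H13ClO2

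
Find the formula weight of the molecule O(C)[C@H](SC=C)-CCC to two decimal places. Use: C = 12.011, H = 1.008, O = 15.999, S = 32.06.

146.25

Molecular formula: C7H14OS.
M = 7×12.011 + 14×1.008 + 1×15.999 + 1×32.06 = 146.25 g/mol.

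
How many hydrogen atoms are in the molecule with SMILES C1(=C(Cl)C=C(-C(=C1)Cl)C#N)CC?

7

Hydrogens are implicit in SMILES; fill each atom to its normal valence:
  4 × C (aromatic): no H
  2 × C (aromatic): 1 H each → 2
  2 × Cl: no H
  1 × C: 3 H
  1 × C: 2 H
  1 × C: no H
  1 × N: no H
  Total hydrogens = 7.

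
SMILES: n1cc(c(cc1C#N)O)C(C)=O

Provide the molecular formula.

C8H6N2O2

Heavy atoms from the SMILES: 8 C, 2 N, 2 O.
Implicit hydrogens by atom environment:
  3 × C (aromatic): no H
  2 × C (aromatic): 1 H each → 2
  2 × C: no H
  1 × C: 3 H
  1 × N (aromatic): no H
  1 × N: no H
  1 × O: 1 H
  1 × O: no H
  Total hydrogens = 6.
Molecular formula: C8H6N2O2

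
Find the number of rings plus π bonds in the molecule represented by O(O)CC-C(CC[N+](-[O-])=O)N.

1

Molecular formula from the SMILES: C5H12N2O4.
DoU = (2C + 2 + N − H − X)/2 = (2·5 + 2 + 2 − 12 − 0)/2 = 2/2 = 1.
(Structurally: 0 ring(s) + 1 π bond(s) = 1.)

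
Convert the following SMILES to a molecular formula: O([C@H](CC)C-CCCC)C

C9H20O

Heavy atoms from the SMILES: 9 C, 1 O.
Implicit hydrogens by atom environment:
  5 × C: 2 H each → 10
  3 × C: 3 H each → 9
  1 × C: 1 H
  1 × O: no H
  Total hydrogens = 20.
Molecular formula: C9H20O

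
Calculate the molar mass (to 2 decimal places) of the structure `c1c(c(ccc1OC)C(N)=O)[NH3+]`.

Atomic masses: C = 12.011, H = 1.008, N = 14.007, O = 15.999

167.19

Molecular formula: C8H11N2O2+.
M = 8×12.011 + 11×1.008 + 2×14.007 + 2×15.999 = 167.19 g/mol.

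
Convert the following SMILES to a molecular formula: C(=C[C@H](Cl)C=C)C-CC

Heavy atoms from the SMILES: 8 C, 1 Cl.
Implicit hydrogens by atom environment:
  4 × C: 1 H each → 4
  3 × C: 2 H each → 6
  1 × C: 3 H
  1 × Cl: no H
  Total hydrogens = 13.
Molecular formula: C8H13Cl

C8H13Cl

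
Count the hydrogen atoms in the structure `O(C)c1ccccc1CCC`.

14

Hydrogens are implicit in SMILES; fill each atom to its normal valence:
  4 × C (aromatic): 1 H each → 4
  2 × C: 3 H each → 6
  2 × C: 2 H each → 4
  2 × C (aromatic): no H
  1 × O: no H
  Total hydrogens = 14.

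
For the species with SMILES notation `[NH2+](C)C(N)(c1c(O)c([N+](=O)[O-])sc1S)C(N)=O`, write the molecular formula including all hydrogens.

Heavy atoms from the SMILES: 7 C, 4 N, 4 O, 2 S.
Implicit hydrogens by atom environment:
  4 × C (aromatic): no H
  2 × C: no H
  2 × N: 2 H each → 4
  2 × O: no H
  1 × C: 3 H
  1 × N (charge +1): 2 H
  1 × N (charge +1): no H
  1 × O: 1 H
  1 × O (charge -1): no H
  1 × S: 1 H
  1 × S (aromatic): no H
  Total hydrogens = 11.
Net charge +1.
Molecular formula: C7H11N4O4S2+

C7H11N4O4S2+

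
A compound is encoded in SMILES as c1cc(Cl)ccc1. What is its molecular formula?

Heavy atoms from the SMILES: 6 C, 1 Cl.
Implicit hydrogens by atom environment:
  5 × C (aromatic): 1 H each → 5
  1 × C (aromatic): no H
  1 × Cl: no H
  Total hydrogens = 5.
Molecular formula: C6H5Cl

C6H5Cl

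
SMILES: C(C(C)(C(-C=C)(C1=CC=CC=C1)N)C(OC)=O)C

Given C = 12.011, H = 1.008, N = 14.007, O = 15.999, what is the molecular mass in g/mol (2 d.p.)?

Molecular formula: C15H21NO2.
M = 15×12.011 + 21×1.008 + 1×14.007 + 2×15.999 = 247.34 g/mol.

247.34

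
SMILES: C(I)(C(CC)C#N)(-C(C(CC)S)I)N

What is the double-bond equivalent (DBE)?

2

Molecular formula from the SMILES: C9H16I2N2S.
DoU = (2C + 2 + N − H − X)/2 = (2·9 + 2 + 2 − 16 − 2)/2 = 4/2 = 2.
(Structurally: 0 ring(s) + 2 π bond(s) = 2.)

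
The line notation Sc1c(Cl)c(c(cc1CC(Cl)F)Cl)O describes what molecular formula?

Heavy atoms from the SMILES: 8 C, 3 Cl, 1 F, 1 O, 1 S.
Implicit hydrogens by atom environment:
  5 × C (aromatic): no H
  3 × Cl: no H
  1 × C: 2 H
  1 × C (aromatic): 1 H
  1 × C: 1 H
  1 × F: no H
  1 × O: 1 H
  1 × S: 1 H
  Total hydrogens = 6.
Molecular formula: C8H6Cl3FOS

C8H6Cl3FOS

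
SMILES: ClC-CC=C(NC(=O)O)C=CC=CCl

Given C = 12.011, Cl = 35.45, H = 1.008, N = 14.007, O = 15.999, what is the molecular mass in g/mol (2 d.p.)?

236.09

Molecular formula: C9H11Cl2NO2.
M = 9×12.011 + 2×35.45 + 11×1.008 + 1×14.007 + 2×15.999 = 236.09 g/mol.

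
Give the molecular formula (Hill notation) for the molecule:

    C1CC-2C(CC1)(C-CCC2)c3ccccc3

Heavy atoms from the SMILES: 16 C.
Implicit hydrogens by atom environment:
  8 × C: 2 H each → 16
  5 × C (aromatic): 1 H each → 5
  1 × C: 1 H
  1 × C: no H
  1 × C (aromatic): no H
  Total hydrogens = 22.
Molecular formula: C16H22

C16H22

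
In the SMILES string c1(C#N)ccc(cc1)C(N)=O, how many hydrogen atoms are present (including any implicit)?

Hydrogens are implicit in SMILES; fill each atom to its normal valence:
  4 × C (aromatic): 1 H each → 4
  2 × C (aromatic): no H
  2 × C: no H
  1 × N: 2 H
  1 × N: no H
  1 × O: no H
  Total hydrogens = 6.

6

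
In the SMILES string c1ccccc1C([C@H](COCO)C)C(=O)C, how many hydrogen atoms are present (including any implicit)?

18

Hydrogens are implicit in SMILES; fill each atom to its normal valence:
  5 × C (aromatic): 1 H each → 5
  2 × C: 3 H each → 6
  2 × C: 2 H each → 4
  2 × C: 1 H each → 2
  2 × O: no H
  1 × C: no H
  1 × C (aromatic): no H
  1 × O: 1 H
  Total hydrogens = 18.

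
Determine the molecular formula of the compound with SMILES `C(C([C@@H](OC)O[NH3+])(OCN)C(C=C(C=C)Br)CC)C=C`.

C14H26BrN2O3+

Heavy atoms from the SMILES: 1 Br, 14 C, 2 N, 3 O.
Implicit hydrogens by atom environment:
  5 × C: 2 H each → 10
  5 × C: 1 H each → 5
  3 × O: no H
  2 × C: 3 H each → 6
  2 × C: no H
  1 × Br: no H
  1 × N (charge +1): 3 H
  1 × N: 2 H
  Total hydrogens = 26.
Net charge +1.
Molecular formula: C14H26BrN2O3+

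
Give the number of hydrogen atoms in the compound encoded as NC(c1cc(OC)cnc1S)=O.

Hydrogens are implicit in SMILES; fill each atom to its normal valence:
  3 × C (aromatic): no H
  2 × C (aromatic): 1 H each → 2
  2 × O: no H
  1 × C: 3 H
  1 × C: no H
  1 × N: 2 H
  1 × N (aromatic): no H
  1 × S: 1 H
  Total hydrogens = 8.

8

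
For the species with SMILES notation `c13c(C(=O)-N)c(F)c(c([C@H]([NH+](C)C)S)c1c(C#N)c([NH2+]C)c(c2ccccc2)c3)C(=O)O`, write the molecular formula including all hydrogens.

[C23H23FN4O3S]2+

Heavy atoms from the SMILES: 23 C, 1 F, 4 N, 3 O, 1 S.
Implicit hydrogens by atom environment:
  10 × C (aromatic): no H
  6 × C (aromatic): 1 H each → 6
  3 × C: 3 H each → 9
  3 × C: no H
  2 × O: no H
  1 × C: 1 H
  1 × F: no H
  1 × N (charge +1): 2 H
  1 × N: 2 H
  1 × N (charge +1): 1 H
  1 × N: no H
  1 × O: 1 H
  1 × S: 1 H
  Total hydrogens = 23.
Net charge +2.
Molecular formula: [C23H23FN4O3S]2+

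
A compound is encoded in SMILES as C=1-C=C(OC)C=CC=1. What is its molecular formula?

C7H8O

Heavy atoms from the SMILES: 7 C, 1 O.
Implicit hydrogens by atom environment:
  5 × C (aromatic): 1 H each → 5
  1 × C: 3 H
  1 × C (aromatic): no H
  1 × O: no H
  Total hydrogens = 8.
Molecular formula: C7H8O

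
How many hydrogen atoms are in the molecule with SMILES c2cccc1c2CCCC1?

12

Hydrogens are implicit in SMILES; fill each atom to its normal valence:
  4 × C: 2 H each → 8
  4 × C (aromatic): 1 H each → 4
  2 × C (aromatic): no H
  Total hydrogens = 12.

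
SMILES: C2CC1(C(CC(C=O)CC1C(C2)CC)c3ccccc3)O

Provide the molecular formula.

Heavy atoms from the SMILES: 19 C, 2 O.
Implicit hydrogens by atom environment:
  6 × C: 2 H each → 12
  5 × C: 1 H each → 5
  5 × C (aromatic): 1 H each → 5
  1 × C: 3 H
  1 × C: no H
  1 × C (aromatic): no H
  1 × O: 1 H
  1 × O: no H
  Total hydrogens = 26.
Molecular formula: C19H26O2

C19H26O2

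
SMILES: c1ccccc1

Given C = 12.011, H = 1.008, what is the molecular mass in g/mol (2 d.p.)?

78.11

Molecular formula: C6H6.
M = 6×12.011 + 6×1.008 = 78.11 g/mol.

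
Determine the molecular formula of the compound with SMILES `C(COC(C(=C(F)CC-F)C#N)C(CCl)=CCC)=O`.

C13H16ClF2NO2

Heavy atoms from the SMILES: 13 C, 1 Cl, 2 F, 1 N, 2 O.
Implicit hydrogens by atom environment:
  5 × C: 2 H each → 10
  4 × C: no H
  3 × C: 1 H each → 3
  2 × F: no H
  2 × O: no H
  1 × C: 3 H
  1 × Cl: no H
  1 × N: no H
  Total hydrogens = 16.
Molecular formula: C13H16ClF2NO2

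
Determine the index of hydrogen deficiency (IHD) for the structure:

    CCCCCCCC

0

Molecular formula from the SMILES: C8H18.
DoU = (2C + 2 + N − H − X)/2 = (2·8 + 2 + 0 − 18 − 0)/2 = 0/2 = 0.
(Structurally: 0 ring(s) + 0 π bond(s) = 0.)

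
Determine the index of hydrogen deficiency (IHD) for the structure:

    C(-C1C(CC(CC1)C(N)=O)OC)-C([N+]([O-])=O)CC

3

Molecular formula from the SMILES: C12H22N2O4.
DoU = (2C + 2 + N − H − X)/2 = (2·12 + 2 + 2 − 22 − 0)/2 = 6/2 = 3.
(Structurally: 1 ring(s) + 2 π bond(s) = 3.)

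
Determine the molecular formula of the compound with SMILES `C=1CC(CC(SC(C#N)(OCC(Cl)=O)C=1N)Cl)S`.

C10H12Cl2N2O2S2

Heavy atoms from the SMILES: 10 C, 2 Cl, 2 N, 2 O, 2 S.
Implicit hydrogens by atom environment:
  4 × C: no H
  3 × C: 2 H each → 6
  3 × C: 1 H each → 3
  2 × Cl: no H
  2 × O: no H
  1 × N: 2 H
  1 × N: no H
  1 × S: 1 H
  1 × S: no H
  Total hydrogens = 12.
Molecular formula: C10H12Cl2N2O2S2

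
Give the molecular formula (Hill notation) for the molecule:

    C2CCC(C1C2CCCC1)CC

C12H22

Heavy atoms from the SMILES: 12 C.
Implicit hydrogens by atom environment:
  8 × C: 2 H each → 16
  3 × C: 1 H each → 3
  1 × C: 3 H
  Total hydrogens = 22.
Molecular formula: C12H22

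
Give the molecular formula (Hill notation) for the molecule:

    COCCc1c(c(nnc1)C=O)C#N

Heavy atoms from the SMILES: 9 C, 3 N, 2 O.
Implicit hydrogens by atom environment:
  3 × C (aromatic): no H
  2 × C: 2 H each → 4
  2 × N (aromatic): no H
  2 × O: no H
  1 × C: 3 H
  1 × C (aromatic): 1 H
  1 × C: 1 H
  1 × C: no H
  1 × N: no H
  Total hydrogens = 9.
Molecular formula: C9H9N3O2

C9H9N3O2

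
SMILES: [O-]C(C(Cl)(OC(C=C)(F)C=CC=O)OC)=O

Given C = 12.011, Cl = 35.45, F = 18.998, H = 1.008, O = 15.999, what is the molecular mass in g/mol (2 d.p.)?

Molecular formula: C9H9ClFO5-.
M = 9×12.011 + 1×35.45 + 1×18.998 + 9×1.008 + 5×15.999 = 251.61 g/mol.

251.61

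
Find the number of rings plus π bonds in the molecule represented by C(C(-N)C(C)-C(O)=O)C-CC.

1

Molecular formula from the SMILES: C8H17NO2.
DoU = (2C + 2 + N − H − X)/2 = (2·8 + 2 + 1 − 17 − 0)/2 = 2/2 = 1.
(Structurally: 0 ring(s) + 1 π bond(s) = 1.)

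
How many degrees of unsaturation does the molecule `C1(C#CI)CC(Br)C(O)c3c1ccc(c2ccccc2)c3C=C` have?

12

Molecular formula from the SMILES: C20H16BrIO.
DoU = (2C + 2 + N − H − X)/2 = (2·20 + 2 + 0 − 16 − 2)/2 = 24/2 = 12.
(Structurally: 3 ring(s) + 9 π bond(s) = 12.)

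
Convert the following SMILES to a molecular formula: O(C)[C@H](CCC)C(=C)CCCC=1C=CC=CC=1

C16H24O

Heavy atoms from the SMILES: 16 C, 1 O.
Implicit hydrogens by atom environment:
  6 × C: 2 H each → 12
  5 × C (aromatic): 1 H each → 5
  2 × C: 3 H each → 6
  1 × C: 1 H
  1 × C: no H
  1 × C (aromatic): no H
  1 × O: no H
  Total hydrogens = 24.
Molecular formula: C16H24O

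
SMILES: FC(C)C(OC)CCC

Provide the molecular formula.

C7H15FO

Heavy atoms from the SMILES: 7 C, 1 F, 1 O.
Implicit hydrogens by atom environment:
  3 × C: 3 H each → 9
  2 × C: 2 H each → 4
  2 × C: 1 H each → 2
  1 × F: no H
  1 × O: no H
  Total hydrogens = 15.
Molecular formula: C7H15FO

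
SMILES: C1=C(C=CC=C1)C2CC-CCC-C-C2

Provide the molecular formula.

C14H20

Heavy atoms from the SMILES: 14 C.
Implicit hydrogens by atom environment:
  7 × C: 2 H each → 14
  5 × C (aromatic): 1 H each → 5
  1 × C: 1 H
  1 × C (aromatic): no H
  Total hydrogens = 20.
Molecular formula: C14H20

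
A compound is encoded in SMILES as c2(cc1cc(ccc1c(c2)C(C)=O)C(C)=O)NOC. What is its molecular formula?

C15H15NO3

Heavy atoms from the SMILES: 15 C, 1 N, 3 O.
Implicit hydrogens by atom environment:
  5 × C (aromatic): 1 H each → 5
  5 × C (aromatic): no H
  3 × C: 3 H each → 9
  3 × O: no H
  2 × C: no H
  1 × N: 1 H
  Total hydrogens = 15.
Molecular formula: C15H15NO3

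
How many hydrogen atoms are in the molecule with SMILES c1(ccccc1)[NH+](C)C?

12

Hydrogens are implicit in SMILES; fill each atom to its normal valence:
  5 × C (aromatic): 1 H each → 5
  2 × C: 3 H each → 6
  1 × C (aromatic): no H
  1 × N (charge +1): 1 H
  Total hydrogens = 12.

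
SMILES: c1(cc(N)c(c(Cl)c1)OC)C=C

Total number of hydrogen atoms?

Hydrogens are implicit in SMILES; fill each atom to its normal valence:
  4 × C (aromatic): no H
  2 × C (aromatic): 1 H each → 2
  1 × C: 3 H
  1 × C: 2 H
  1 × C: 1 H
  1 × Cl: no H
  1 × N: 2 H
  1 × O: no H
  Total hydrogens = 10.

10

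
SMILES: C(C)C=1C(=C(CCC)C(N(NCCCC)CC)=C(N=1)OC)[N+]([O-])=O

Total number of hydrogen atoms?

30

Hydrogens are implicit in SMILES; fill each atom to its normal valence:
  7 × C: 2 H each → 14
  5 × C: 3 H each → 15
  5 × C (aromatic): no H
  2 × O: no H
  1 × N: 1 H
  1 × N (aromatic): no H
  1 × N (charge +1): no H
  1 × N: no H
  1 × O (charge -1): no H
  Total hydrogens = 30.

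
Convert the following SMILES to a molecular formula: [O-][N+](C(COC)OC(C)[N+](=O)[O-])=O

Heavy atoms from the SMILES: 5 C, 2 N, 6 O.
Implicit hydrogens by atom environment:
  4 × O: no H
  2 × C: 3 H each → 6
  2 × C: 1 H each → 2
  2 × N (charge +1): no H
  2 × O (charge -1): no H
  1 × C: 2 H
  Total hydrogens = 10.
Molecular formula: C5H10N2O6

C5H10N2O6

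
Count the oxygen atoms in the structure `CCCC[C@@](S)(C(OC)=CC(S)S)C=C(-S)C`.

1

The symbol for oxygen appears 1 time in the SMILES.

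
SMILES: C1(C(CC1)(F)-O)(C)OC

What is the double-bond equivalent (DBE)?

1

Molecular formula from the SMILES: C6H11FO2.
DoU = (2C + 2 + N − H − X)/2 = (2·6 + 2 + 0 − 11 − 1)/2 = 2/2 = 1.
(Structurally: 1 ring(s) + 0 π bond(s) = 1.)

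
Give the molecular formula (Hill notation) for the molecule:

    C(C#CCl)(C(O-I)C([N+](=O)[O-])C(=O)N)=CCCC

Heavy atoms from the SMILES: 10 C, 1 Cl, 1 I, 2 N, 4 O.
Implicit hydrogens by atom environment:
  4 × C: no H
  3 × C: 1 H each → 3
  3 × O: no H
  2 × C: 2 H each → 4
  1 × C: 3 H
  1 × Cl: no H
  1 × I: no H
  1 × N: 2 H
  1 × N (charge +1): no H
  1 × O (charge -1): no H
  Total hydrogens = 12.
Molecular formula: C10H12ClIN2O4

C10H12ClIN2O4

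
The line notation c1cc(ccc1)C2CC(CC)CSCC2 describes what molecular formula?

Heavy atoms from the SMILES: 14 C, 1 S.
Implicit hydrogens by atom environment:
  5 × C: 2 H each → 10
  5 × C (aromatic): 1 H each → 5
  2 × C: 1 H each → 2
  1 × C: 3 H
  1 × C (aromatic): no H
  1 × S: no H
  Total hydrogens = 20.
Molecular formula: C14H20S

C14H20S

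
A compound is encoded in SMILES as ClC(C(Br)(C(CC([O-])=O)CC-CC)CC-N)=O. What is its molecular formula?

Heavy atoms from the SMILES: 1 Br, 11 C, 1 Cl, 1 N, 3 O.
Implicit hydrogens by atom environment:
  6 × C: 2 H each → 12
  3 × C: no H
  2 × O: no H
  1 × Br: no H
  1 × C: 3 H
  1 × C: 1 H
  1 × Cl: no H
  1 × N: 2 H
  1 × O (charge -1): no H
  Total hydrogens = 18.
Net charge -1.
Molecular formula: C11H18BrClNO3-

C11H18BrClNO3-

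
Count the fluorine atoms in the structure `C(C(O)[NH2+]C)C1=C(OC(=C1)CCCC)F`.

The symbol for fluorine appears 1 time in the SMILES.

1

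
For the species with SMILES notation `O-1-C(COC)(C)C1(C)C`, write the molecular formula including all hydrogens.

C7H14O2

Heavy atoms from the SMILES: 7 C, 2 O.
Implicit hydrogens by atom environment:
  4 × C: 3 H each → 12
  2 × C: no H
  2 × O: no H
  1 × C: 2 H
  Total hydrogens = 14.
Molecular formula: C7H14O2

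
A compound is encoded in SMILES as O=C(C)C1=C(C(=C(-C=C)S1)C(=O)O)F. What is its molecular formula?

Heavy atoms from the SMILES: 9 C, 1 F, 3 O, 1 S.
Implicit hydrogens by atom environment:
  4 × C (aromatic): no H
  2 × C: no H
  2 × O: no H
  1 × C: 3 H
  1 × C: 2 H
  1 × C: 1 H
  1 × F: no H
  1 × O: 1 H
  1 × S (aromatic): no H
  Total hydrogens = 7.
Molecular formula: C9H7FO3S

C9H7FO3S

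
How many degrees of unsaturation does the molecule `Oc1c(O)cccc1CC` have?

Molecular formula from the SMILES: C8H10O2.
DoU = (2C + 2 + N − H − X)/2 = (2·8 + 2 + 0 − 10 − 0)/2 = 8/2 = 4.
(Structurally: 1 ring(s) + 3 π bond(s) = 4.)

4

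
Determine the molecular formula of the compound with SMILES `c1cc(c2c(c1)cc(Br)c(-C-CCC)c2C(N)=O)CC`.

Heavy atoms from the SMILES: 1 Br, 17 C, 1 N, 1 O.
Implicit hydrogens by atom environment:
  6 × C (aromatic): no H
  4 × C: 2 H each → 8
  4 × C (aromatic): 1 H each → 4
  2 × C: 3 H each → 6
  1 × Br: no H
  1 × C: no H
  1 × N: 2 H
  1 × O: no H
  Total hydrogens = 20.
Molecular formula: C17H20BrNO

C17H20BrNO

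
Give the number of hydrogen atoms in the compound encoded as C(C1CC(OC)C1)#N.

Hydrogens are implicit in SMILES; fill each atom to its normal valence:
  2 × C: 2 H each → 4
  2 × C: 1 H each → 2
  1 × C: 3 H
  1 × C: no H
  1 × N: no H
  1 × O: no H
  Total hydrogens = 9.

9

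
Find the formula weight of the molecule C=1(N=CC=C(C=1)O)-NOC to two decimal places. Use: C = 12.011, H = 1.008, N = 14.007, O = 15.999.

Molecular formula: C6H8N2O2.
M = 6×12.011 + 8×1.008 + 2×14.007 + 2×15.999 = 140.14 g/mol.

140.14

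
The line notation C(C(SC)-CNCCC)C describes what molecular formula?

C8H19NS

Heavy atoms from the SMILES: 8 C, 1 N, 1 S.
Implicit hydrogens by atom environment:
  4 × C: 2 H each → 8
  3 × C: 3 H each → 9
  1 × C: 1 H
  1 × N: 1 H
  1 × S: no H
  Total hydrogens = 19.
Molecular formula: C8H19NS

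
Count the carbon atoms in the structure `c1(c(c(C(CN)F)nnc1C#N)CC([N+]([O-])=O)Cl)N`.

The symbol for carbon appears 9 times in the SMILES. Lowercase c denotes aromatic carbon and counts toward C.

9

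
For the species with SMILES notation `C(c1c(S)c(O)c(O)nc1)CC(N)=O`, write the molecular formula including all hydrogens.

Heavy atoms from the SMILES: 8 C, 2 N, 3 O, 1 S.
Implicit hydrogens by atom environment:
  4 × C (aromatic): no H
  2 × C: 2 H each → 4
  2 × O: 1 H each → 2
  1 × C (aromatic): 1 H
  1 × C: no H
  1 × N: 2 H
  1 × N (aromatic): no H
  1 × O: no H
  1 × S: 1 H
  Total hydrogens = 10.
Molecular formula: C8H10N2O3S

C8H10N2O3S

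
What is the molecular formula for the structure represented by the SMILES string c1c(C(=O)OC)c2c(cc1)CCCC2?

Heavy atoms from the SMILES: 12 C, 2 O.
Implicit hydrogens by atom environment:
  4 × C: 2 H each → 8
  3 × C (aromatic): 1 H each → 3
  3 × C (aromatic): no H
  2 × O: no H
  1 × C: 3 H
  1 × C: no H
  Total hydrogens = 14.
Molecular formula: C12H14O2

C12H14O2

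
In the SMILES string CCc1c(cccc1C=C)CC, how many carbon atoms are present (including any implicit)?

The symbol for carbon appears 12 times in the SMILES. Lowercase c denotes aromatic carbon and counts toward C.

12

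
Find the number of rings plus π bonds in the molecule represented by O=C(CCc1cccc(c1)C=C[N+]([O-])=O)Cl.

7

Molecular formula from the SMILES: C11H10ClNO3.
DoU = (2C + 2 + N − H − X)/2 = (2·11 + 2 + 1 − 10 − 1)/2 = 14/2 = 7.
(Structurally: 1 ring(s) + 6 π bond(s) = 7.)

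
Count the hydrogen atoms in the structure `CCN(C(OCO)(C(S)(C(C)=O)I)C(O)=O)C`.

16

Hydrogens are implicit in SMILES; fill each atom to its normal valence:
  4 × C: no H
  3 × C: 3 H each → 9
  3 × O: no H
  2 × C: 2 H each → 4
  2 × O: 1 H each → 2
  1 × I: no H
  1 × N: no H
  1 × S: 1 H
  Total hydrogens = 16.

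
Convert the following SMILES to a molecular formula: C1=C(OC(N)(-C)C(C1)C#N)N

Heavy atoms from the SMILES: 7 C, 3 N, 1 O.
Implicit hydrogens by atom environment:
  3 × C: no H
  2 × C: 1 H each → 2
  2 × N: 2 H each → 4
  1 × C: 3 H
  1 × C: 2 H
  1 × N: no H
  1 × O: no H
  Total hydrogens = 11.
Molecular formula: C7H11N3O

C7H11N3O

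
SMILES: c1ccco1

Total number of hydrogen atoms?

4

Hydrogens are implicit in SMILES; fill each atom to its normal valence:
  4 × C (aromatic): 1 H each → 4
  1 × O (aromatic): no H
  Total hydrogens = 4.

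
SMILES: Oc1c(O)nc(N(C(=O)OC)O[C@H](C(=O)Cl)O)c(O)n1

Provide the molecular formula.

Heavy atoms from the SMILES: 8 C, 1 Cl, 3 N, 8 O.
Implicit hydrogens by atom environment:
  4 × C (aromatic): no H
  4 × O: 1 H each → 4
  4 × O: no H
  2 × C: no H
  2 × N (aromatic): no H
  1 × C: 3 H
  1 × C: 1 H
  1 × Cl: no H
  1 × N: no H
  Total hydrogens = 8.
Molecular formula: C8H8ClN3O8

C8H8ClN3O8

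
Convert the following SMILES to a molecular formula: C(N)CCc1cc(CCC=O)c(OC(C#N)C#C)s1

Heavy atoms from the SMILES: 14 C, 2 N, 2 O, 1 S.
Implicit hydrogens by atom environment:
  5 × C: 2 H each → 10
  3 × C: 1 H each → 3
  3 × C (aromatic): no H
  2 × C: no H
  2 × O: no H
  1 × C (aromatic): 1 H
  1 × N: 2 H
  1 × N: no H
  1 × S (aromatic): no H
  Total hydrogens = 16.
Molecular formula: C14H16N2O2S

C14H16N2O2S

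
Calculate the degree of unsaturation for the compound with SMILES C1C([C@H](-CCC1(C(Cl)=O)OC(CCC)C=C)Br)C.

3

Molecular formula from the SMILES: C14H22BrClO2.
DoU = (2C + 2 + N − H − X)/2 = (2·14 + 2 + 0 − 22 − 2)/2 = 6/2 = 3.
(Structurally: 1 ring(s) + 2 π bond(s) = 3.)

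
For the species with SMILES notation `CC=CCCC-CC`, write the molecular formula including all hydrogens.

Heavy atoms from the SMILES: 8 C.
Implicit hydrogens by atom environment:
  4 × C: 2 H each → 8
  2 × C: 3 H each → 6
  2 × C: 1 H each → 2
  Total hydrogens = 16.
Molecular formula: C8H16

C8H16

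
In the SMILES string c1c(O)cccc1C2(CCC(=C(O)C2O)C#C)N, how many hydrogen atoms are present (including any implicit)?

Hydrogens are implicit in SMILES; fill each atom to its normal valence:
  4 × C (aromatic): 1 H each → 4
  4 × C: no H
  3 × O: 1 H each → 3
  2 × C: 2 H each → 4
  2 × C: 1 H each → 2
  2 × C (aromatic): no H
  1 × N: 2 H
  Total hydrogens = 15.

15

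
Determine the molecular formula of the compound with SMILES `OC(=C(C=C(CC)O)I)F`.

Heavy atoms from the SMILES: 6 C, 1 F, 1 I, 2 O.
Implicit hydrogens by atom environment:
  3 × C: no H
  2 × O: 1 H each → 2
  1 × C: 3 H
  1 × C: 2 H
  1 × C: 1 H
  1 × F: no H
  1 × I: no H
  Total hydrogens = 8.
Molecular formula: C6H8FIO2

C6H8FIO2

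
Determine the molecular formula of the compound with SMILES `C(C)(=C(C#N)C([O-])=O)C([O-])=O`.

[C6H3NO4]2-

Heavy atoms from the SMILES: 6 C, 1 N, 4 O.
Implicit hydrogens by atom environment:
  5 × C: no H
  2 × O: no H
  2 × O (charge -1): no H
  1 × C: 3 H
  1 × N: no H
  Total hydrogens = 3.
Net charge -2.
Molecular formula: [C6H3NO4]2-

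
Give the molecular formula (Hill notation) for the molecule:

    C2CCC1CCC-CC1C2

Heavy atoms from the SMILES: 10 C.
Implicit hydrogens by atom environment:
  8 × C: 2 H each → 16
  2 × C: 1 H each → 2
  Total hydrogens = 18.
Molecular formula: C10H18

C10H18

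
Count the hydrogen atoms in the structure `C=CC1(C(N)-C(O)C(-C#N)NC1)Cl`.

12

Hydrogens are implicit in SMILES; fill each atom to its normal valence:
  4 × C: 1 H each → 4
  2 × C: 2 H each → 4
  2 × C: no H
  1 × Cl: no H
  1 × N: 2 H
  1 × N: 1 H
  1 × N: no H
  1 × O: 1 H
  Total hydrogens = 12.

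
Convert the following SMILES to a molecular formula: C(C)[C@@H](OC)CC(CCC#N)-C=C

C11H19NO

Heavy atoms from the SMILES: 11 C, 1 N, 1 O.
Implicit hydrogens by atom environment:
  5 × C: 2 H each → 10
  3 × C: 1 H each → 3
  2 × C: 3 H each → 6
  1 × C: no H
  1 × N: no H
  1 × O: no H
  Total hydrogens = 19.
Molecular formula: C11H19NO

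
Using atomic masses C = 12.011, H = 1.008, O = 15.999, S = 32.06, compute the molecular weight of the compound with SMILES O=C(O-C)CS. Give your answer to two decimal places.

Molecular formula: C3H6O2S.
M = 3×12.011 + 6×1.008 + 2×15.999 + 1×32.06 = 106.14 g/mol.

106.14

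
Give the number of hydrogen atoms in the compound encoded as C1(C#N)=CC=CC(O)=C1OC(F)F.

Hydrogens are implicit in SMILES; fill each atom to its normal valence:
  3 × C (aromatic): 1 H each → 3
  3 × C (aromatic): no H
  2 × F: no H
  1 × C: 1 H
  1 × C: no H
  1 × N: no H
  1 × O: 1 H
  1 × O: no H
  Total hydrogens = 5.

5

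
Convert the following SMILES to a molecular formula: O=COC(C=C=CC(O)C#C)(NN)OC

Heavy atoms from the SMILES: 9 C, 2 N, 4 O.
Implicit hydrogens by atom environment:
  5 × C: 1 H each → 5
  3 × C: no H
  3 × O: no H
  1 × C: 3 H
  1 × N: 2 H
  1 × N: 1 H
  1 × O: 1 H
  Total hydrogens = 12.
Molecular formula: C9H12N2O4

C9H12N2O4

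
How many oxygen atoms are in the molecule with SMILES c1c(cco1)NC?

The symbol for oxygen appears 1 time in the SMILES.

1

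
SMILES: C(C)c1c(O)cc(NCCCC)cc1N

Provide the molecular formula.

C12H20N2O

Heavy atoms from the SMILES: 12 C, 2 N, 1 O.
Implicit hydrogens by atom environment:
  4 × C: 2 H each → 8
  4 × C (aromatic): no H
  2 × C: 3 H each → 6
  2 × C (aromatic): 1 H each → 2
  1 × N: 2 H
  1 × N: 1 H
  1 × O: 1 H
  Total hydrogens = 20.
Molecular formula: C12H20N2O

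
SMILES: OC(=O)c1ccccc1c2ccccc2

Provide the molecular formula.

C13H10O2

Heavy atoms from the SMILES: 13 C, 2 O.
Implicit hydrogens by atom environment:
  9 × C (aromatic): 1 H each → 9
  3 × C (aromatic): no H
  1 × C: no H
  1 × O: 1 H
  1 × O: no H
  Total hydrogens = 10.
Molecular formula: C13H10O2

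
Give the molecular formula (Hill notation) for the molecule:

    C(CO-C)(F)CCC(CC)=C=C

C10H17FO

Heavy atoms from the SMILES: 10 C, 1 F, 1 O.
Implicit hydrogens by atom environment:
  5 × C: 2 H each → 10
  2 × C: 3 H each → 6
  2 × C: no H
  1 × C: 1 H
  1 × F: no H
  1 × O: no H
  Total hydrogens = 17.
Molecular formula: C10H17FO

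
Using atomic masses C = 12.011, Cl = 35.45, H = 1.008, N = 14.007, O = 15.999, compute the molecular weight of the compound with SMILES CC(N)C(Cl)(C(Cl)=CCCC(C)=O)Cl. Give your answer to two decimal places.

Molecular formula: C9H14Cl3NO.
M = 9×12.011 + 3×35.45 + 14×1.008 + 1×14.007 + 1×15.999 = 258.57 g/mol.

258.57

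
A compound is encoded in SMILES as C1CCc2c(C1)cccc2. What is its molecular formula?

C10H12

Heavy atoms from the SMILES: 10 C.
Implicit hydrogens by atom environment:
  4 × C: 2 H each → 8
  4 × C (aromatic): 1 H each → 4
  2 × C (aromatic): no H
  Total hydrogens = 12.
Molecular formula: C10H12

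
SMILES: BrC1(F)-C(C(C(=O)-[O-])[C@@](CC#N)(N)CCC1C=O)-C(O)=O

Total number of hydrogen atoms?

Hydrogens are implicit in SMILES; fill each atom to its normal valence:
  5 × C: no H
  4 × C: 1 H each → 4
  3 × C: 2 H each → 6
  3 × O: no H
  1 × Br: no H
  1 × F: no H
  1 × N: 2 H
  1 × N: no H
  1 × O: 1 H
  1 × O (charge -1): no H
  Total hydrogens = 13.

13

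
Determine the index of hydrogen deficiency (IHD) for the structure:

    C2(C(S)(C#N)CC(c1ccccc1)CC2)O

7

Molecular formula from the SMILES: C13H15NOS.
DoU = (2C + 2 + N − H − X)/2 = (2·13 + 2 + 1 − 15 − 0)/2 = 14/2 = 7.
(Structurally: 2 ring(s) + 5 π bond(s) = 7.)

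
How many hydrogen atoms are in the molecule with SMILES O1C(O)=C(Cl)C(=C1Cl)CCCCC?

Hydrogens are implicit in SMILES; fill each atom to its normal valence:
  4 × C: 2 H each → 8
  4 × C (aromatic): no H
  2 × Cl: no H
  1 × C: 3 H
  1 × O: 1 H
  1 × O (aromatic): no H
  Total hydrogens = 12.

12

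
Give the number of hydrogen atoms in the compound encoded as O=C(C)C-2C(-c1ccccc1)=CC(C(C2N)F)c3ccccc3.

Hydrogens are implicit in SMILES; fill each atom to its normal valence:
  10 × C (aromatic): 1 H each → 10
  5 × C: 1 H each → 5
  2 × C: no H
  2 × C (aromatic): no H
  1 × C: 3 H
  1 × F: no H
  1 × N: 2 H
  1 × O: no H
  Total hydrogens = 20.

20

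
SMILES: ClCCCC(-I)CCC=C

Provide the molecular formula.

C8H14ClI

Heavy atoms from the SMILES: 8 C, 1 Cl, 1 I.
Implicit hydrogens by atom environment:
  6 × C: 2 H each → 12
  2 × C: 1 H each → 2
  1 × Cl: no H
  1 × I: no H
  Total hydrogens = 14.
Molecular formula: C8H14ClI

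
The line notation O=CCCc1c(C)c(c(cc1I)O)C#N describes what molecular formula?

Heavy atoms from the SMILES: 11 C, 1 I, 1 N, 2 O.
Implicit hydrogens by atom environment:
  5 × C (aromatic): no H
  2 × C: 2 H each → 4
  1 × C: 3 H
  1 × C (aromatic): 1 H
  1 × C: 1 H
  1 × C: no H
  1 × I: no H
  1 × N: no H
  1 × O: 1 H
  1 × O: no H
  Total hydrogens = 10.
Molecular formula: C11H10INO2

C11H10INO2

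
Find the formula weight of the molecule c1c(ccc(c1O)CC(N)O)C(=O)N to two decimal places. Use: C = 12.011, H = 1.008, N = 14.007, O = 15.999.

196.21

Molecular formula: C9H12N2O3.
M = 9×12.011 + 12×1.008 + 2×14.007 + 3×15.999 = 196.21 g/mol.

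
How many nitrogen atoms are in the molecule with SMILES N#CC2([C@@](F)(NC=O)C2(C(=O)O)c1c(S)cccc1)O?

The symbol for nitrogen appears 2 times in the SMILES.

2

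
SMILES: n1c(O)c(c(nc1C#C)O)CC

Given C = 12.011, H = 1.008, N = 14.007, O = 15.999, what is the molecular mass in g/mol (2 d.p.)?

164.16

Molecular formula: C8H8N2O2.
M = 8×12.011 + 8×1.008 + 2×14.007 + 2×15.999 = 164.16 g/mol.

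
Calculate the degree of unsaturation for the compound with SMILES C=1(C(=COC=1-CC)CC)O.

Molecular formula from the SMILES: C8H12O2.
DoU = (2C + 2 + N − H − X)/2 = (2·8 + 2 + 0 − 12 − 0)/2 = 6/2 = 3.
(Structurally: 1 ring(s) + 2 π bond(s) = 3.)

3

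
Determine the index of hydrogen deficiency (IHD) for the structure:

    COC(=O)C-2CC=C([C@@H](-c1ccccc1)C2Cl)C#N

9

Molecular formula from the SMILES: C15H14ClNO2.
DoU = (2C + 2 + N − H − X)/2 = (2·15 + 2 + 1 − 14 − 1)/2 = 18/2 = 9.
(Structurally: 2 ring(s) + 7 π bond(s) = 9.)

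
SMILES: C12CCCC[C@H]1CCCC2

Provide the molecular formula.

C10H18

Heavy atoms from the SMILES: 10 C.
Implicit hydrogens by atom environment:
  8 × C: 2 H each → 16
  2 × C: 1 H each → 2
  Total hydrogens = 18.
Molecular formula: C10H18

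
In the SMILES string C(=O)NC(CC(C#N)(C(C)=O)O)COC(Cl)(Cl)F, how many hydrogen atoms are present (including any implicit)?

11

Hydrogens are implicit in SMILES; fill each atom to its normal valence:
  4 × C: no H
  3 × O: no H
  2 × C: 2 H each → 4
  2 × C: 1 H each → 2
  2 × Cl: no H
  1 × C: 3 H
  1 × F: no H
  1 × N: 1 H
  1 × N: no H
  1 × O: 1 H
  Total hydrogens = 11.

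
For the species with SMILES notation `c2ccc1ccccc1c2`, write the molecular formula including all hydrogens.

C10H8

Heavy atoms from the SMILES: 10 C.
Implicit hydrogens by atom environment:
  8 × C (aromatic): 1 H each → 8
  2 × C (aromatic): no H
  Total hydrogens = 8.
Molecular formula: C10H8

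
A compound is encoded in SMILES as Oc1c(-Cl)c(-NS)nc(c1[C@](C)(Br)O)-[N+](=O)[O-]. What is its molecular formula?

Heavy atoms from the SMILES: 1 Br, 7 C, 1 Cl, 3 N, 4 O, 1 S.
Implicit hydrogens by atom environment:
  5 × C (aromatic): no H
  2 × O: 1 H each → 2
  1 × Br: no H
  1 × C: 3 H
  1 × C: no H
  1 × Cl: no H
  1 × N: 1 H
  1 × N (aromatic): no H
  1 × N (charge +1): no H
  1 × O: no H
  1 × O (charge -1): no H
  1 × S: 1 H
  Total hydrogens = 7.
Molecular formula: C7H7BrClN3O4S

C7H7BrClN3O4S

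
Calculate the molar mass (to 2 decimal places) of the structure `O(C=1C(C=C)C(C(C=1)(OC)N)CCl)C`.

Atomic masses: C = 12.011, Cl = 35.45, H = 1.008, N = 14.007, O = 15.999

217.69

Molecular formula: C10H16ClNO2.
M = 10×12.011 + 1×35.45 + 16×1.008 + 1×14.007 + 2×15.999 = 217.69 g/mol.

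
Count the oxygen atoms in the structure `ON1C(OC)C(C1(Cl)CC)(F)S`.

The symbol for oxygen appears 2 times in the SMILES.

2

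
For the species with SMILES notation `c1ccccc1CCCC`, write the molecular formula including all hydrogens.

C10H14

Heavy atoms from the SMILES: 10 C.
Implicit hydrogens by atom environment:
  5 × C (aromatic): 1 H each → 5
  3 × C: 2 H each → 6
  1 × C: 3 H
  1 × C (aromatic): no H
  Total hydrogens = 14.
Molecular formula: C10H14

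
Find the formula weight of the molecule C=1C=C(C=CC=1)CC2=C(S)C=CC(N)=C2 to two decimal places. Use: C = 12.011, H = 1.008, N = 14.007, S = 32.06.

215.31

Molecular formula: C13H13NS.
M = 13×12.011 + 13×1.008 + 1×14.007 + 1×32.06 = 215.31 g/mol.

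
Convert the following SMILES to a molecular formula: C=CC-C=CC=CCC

C9H14

Heavy atoms from the SMILES: 9 C.
Implicit hydrogens by atom environment:
  5 × C: 1 H each → 5
  3 × C: 2 H each → 6
  1 × C: 3 H
  Total hydrogens = 14.
Molecular formula: C9H14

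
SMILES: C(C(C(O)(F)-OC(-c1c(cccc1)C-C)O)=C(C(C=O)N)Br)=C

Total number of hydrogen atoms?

19

Hydrogens are implicit in SMILES; fill each atom to its normal valence:
  4 × C: 1 H each → 4
  4 × C (aromatic): 1 H each → 4
  3 × C: no H
  2 × C: 2 H each → 4
  2 × C (aromatic): no H
  2 × O: 1 H each → 2
  2 × O: no H
  1 × Br: no H
  1 × C: 3 H
  1 × F: no H
  1 × N: 2 H
  Total hydrogens = 19.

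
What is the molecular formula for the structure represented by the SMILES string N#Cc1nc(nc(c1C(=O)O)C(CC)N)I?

Heavy atoms from the SMILES: 9 C, 1 I, 4 N, 2 O.
Implicit hydrogens by atom environment:
  4 × C (aromatic): no H
  2 × C: no H
  2 × N (aromatic): no H
  1 × C: 3 H
  1 × C: 2 H
  1 × C: 1 H
  1 × I: no H
  1 × N: 2 H
  1 × N: no H
  1 × O: 1 H
  1 × O: no H
  Total hydrogens = 9.
Molecular formula: C9H9IN4O2

C9H9IN4O2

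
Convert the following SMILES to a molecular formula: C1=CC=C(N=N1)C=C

C6H6N2

Heavy atoms from the SMILES: 6 C, 2 N.
Implicit hydrogens by atom environment:
  3 × C (aromatic): 1 H each → 3
  2 × N (aromatic): no H
  1 × C: 2 H
  1 × C: 1 H
  1 × C (aromatic): no H
  Total hydrogens = 6.
Molecular formula: C6H6N2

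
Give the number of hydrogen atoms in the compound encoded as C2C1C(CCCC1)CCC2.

18

Hydrogens are implicit in SMILES; fill each atom to its normal valence:
  8 × C: 2 H each → 16
  2 × C: 1 H each → 2
  Total hydrogens = 18.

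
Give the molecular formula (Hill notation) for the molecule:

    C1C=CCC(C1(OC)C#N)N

C8H12N2O

Heavy atoms from the SMILES: 8 C, 2 N, 1 O.
Implicit hydrogens by atom environment:
  3 × C: 1 H each → 3
  2 × C: 2 H each → 4
  2 × C: no H
  1 × C: 3 H
  1 × N: 2 H
  1 × N: no H
  1 × O: no H
  Total hydrogens = 12.
Molecular formula: C8H12N2O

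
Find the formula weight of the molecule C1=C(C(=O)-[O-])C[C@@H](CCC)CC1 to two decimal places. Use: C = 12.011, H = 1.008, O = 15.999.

167.23

Molecular formula: C10H15O2-.
M = 10×12.011 + 15×1.008 + 2×15.999 = 167.23 g/mol.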